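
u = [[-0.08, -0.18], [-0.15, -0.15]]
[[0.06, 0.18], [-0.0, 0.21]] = u @ [[0.61, -0.65], [-0.61, -0.72]]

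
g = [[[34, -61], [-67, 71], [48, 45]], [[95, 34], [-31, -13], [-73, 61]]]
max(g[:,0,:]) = 95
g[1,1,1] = -13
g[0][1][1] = 71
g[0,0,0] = 34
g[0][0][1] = -61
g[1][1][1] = -13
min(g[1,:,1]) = -13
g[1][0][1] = 34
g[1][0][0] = 95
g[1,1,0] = -31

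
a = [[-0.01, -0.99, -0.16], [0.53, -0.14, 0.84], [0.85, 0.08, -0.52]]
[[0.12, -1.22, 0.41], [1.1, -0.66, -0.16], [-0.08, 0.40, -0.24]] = a@[[0.51,  0.0,  -0.29], [-0.28,  1.32,  -0.40], [0.94,  -0.57,  -0.08]]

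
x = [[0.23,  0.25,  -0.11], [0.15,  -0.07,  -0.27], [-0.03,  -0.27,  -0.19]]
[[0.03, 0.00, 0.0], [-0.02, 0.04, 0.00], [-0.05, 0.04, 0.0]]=x@[[0.04,0.01,0.05], [0.12,-0.05,-0.03], [0.08,-0.12,0.02]]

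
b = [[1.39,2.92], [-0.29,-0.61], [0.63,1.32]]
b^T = [[1.39, -0.29, 0.63], [2.92, -0.61, 1.32]]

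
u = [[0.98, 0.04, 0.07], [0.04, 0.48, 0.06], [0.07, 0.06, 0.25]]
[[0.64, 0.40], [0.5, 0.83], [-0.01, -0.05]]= u @ [[0.64, 0.39], [1.06, 1.78], [-0.49, -0.72]]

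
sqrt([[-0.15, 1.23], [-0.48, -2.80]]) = [[0.52j, 0.00-0.55j], [0.00+0.22j, 1.71j]]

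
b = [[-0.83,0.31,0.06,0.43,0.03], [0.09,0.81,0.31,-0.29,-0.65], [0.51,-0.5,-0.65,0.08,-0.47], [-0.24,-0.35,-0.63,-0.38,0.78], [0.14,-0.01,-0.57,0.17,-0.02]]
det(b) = -0.234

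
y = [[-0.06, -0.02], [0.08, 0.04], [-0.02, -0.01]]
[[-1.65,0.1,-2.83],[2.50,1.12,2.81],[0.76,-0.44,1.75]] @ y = [[0.16, 0.07],[-0.12, -0.03],[-0.12, -0.05]]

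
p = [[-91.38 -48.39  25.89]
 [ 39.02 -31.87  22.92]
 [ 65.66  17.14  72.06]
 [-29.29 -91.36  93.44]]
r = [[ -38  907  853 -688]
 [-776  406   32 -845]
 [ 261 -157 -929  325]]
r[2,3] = 325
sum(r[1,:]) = -1183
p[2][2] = 72.06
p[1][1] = -31.87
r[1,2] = 32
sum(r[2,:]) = -500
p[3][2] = 93.44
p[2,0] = 65.66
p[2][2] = 72.06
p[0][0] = -91.38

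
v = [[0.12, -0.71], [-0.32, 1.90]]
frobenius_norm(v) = 2.06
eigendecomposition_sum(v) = [[0.00, 0.00], [0.00, 0.0]] + [[0.12, -0.71], [-0.32, 1.90]]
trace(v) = 2.02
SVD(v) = [[-0.35, 0.94],[0.94, 0.35]] @ diag([2.0569151292000223, 0.0003889319440763353]) @ [[-0.17, 0.99], [0.99, 0.17]]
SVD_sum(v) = [[0.12, -0.71], [-0.32, 1.90]] + [[0.00, 0.0], [0.0, 0.0]]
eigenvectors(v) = [[-0.99, 0.35],[-0.17, -0.94]]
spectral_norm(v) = 2.06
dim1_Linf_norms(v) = [0.71, 1.9]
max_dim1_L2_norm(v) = 1.93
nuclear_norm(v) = 2.06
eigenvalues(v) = [0.0, 2.02]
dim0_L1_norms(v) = [0.44, 2.61]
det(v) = 0.00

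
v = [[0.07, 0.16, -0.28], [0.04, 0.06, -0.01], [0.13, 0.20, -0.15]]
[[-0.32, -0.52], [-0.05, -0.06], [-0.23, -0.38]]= v@[[1.87, -1.39], [-2.02, 0.22], [0.44, 1.63]]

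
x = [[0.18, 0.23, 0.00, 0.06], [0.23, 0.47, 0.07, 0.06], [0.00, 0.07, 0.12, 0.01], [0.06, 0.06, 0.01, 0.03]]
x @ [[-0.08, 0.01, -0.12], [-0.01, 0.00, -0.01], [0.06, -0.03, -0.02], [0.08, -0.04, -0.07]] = [[-0.01, -0.00, -0.03], [-0.01, -0.0, -0.04], [0.01, -0.0, -0.00], [-0.0, -0.00, -0.01]]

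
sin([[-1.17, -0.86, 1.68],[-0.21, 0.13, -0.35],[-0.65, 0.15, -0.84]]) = [[-1.34,  -0.72,  1.15], [-0.12,  0.19,  -0.47], [-0.42,  0.33,  -1.20]]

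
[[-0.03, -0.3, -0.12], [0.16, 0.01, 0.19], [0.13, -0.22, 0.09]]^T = [[-0.03, 0.16, 0.13], [-0.30, 0.01, -0.22], [-0.12, 0.19, 0.09]]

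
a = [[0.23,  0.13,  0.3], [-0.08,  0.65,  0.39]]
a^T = [[0.23, -0.08], [0.13, 0.65], [0.3, 0.39]]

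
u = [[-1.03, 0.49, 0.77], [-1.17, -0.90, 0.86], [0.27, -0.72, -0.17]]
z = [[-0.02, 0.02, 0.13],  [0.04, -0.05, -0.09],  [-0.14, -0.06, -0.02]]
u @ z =[[-0.07,-0.09,-0.19], [-0.13,-0.03,-0.09], [-0.01,0.05,0.1]]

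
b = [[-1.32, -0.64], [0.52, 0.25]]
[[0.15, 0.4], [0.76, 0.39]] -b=[[1.47,1.04], [0.24,0.14]]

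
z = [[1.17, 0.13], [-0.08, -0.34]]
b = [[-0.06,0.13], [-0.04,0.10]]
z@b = [[-0.08, 0.17], [0.02, -0.04]]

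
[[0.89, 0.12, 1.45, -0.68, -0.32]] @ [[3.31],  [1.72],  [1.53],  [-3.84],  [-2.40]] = [[8.75]]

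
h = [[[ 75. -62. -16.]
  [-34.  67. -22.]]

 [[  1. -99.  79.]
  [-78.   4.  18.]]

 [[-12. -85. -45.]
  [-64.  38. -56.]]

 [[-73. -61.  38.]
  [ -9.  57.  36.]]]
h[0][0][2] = -16.0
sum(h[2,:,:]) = -224.0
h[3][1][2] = 36.0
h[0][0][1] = -62.0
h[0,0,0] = 75.0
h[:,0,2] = [-16.0, 79.0, -45.0, 38.0]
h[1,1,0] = -78.0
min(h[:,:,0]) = -78.0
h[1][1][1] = 4.0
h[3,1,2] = 36.0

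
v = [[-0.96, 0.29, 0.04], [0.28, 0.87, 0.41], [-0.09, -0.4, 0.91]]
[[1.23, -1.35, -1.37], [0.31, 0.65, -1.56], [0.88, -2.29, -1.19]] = v @ [[-1.16, 1.66, 0.97], [0.27, 1.09, -1.27], [0.97, -1.87, -1.77]]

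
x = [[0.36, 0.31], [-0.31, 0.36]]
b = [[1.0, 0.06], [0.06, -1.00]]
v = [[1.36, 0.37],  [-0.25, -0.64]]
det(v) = -0.78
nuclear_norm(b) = 2.00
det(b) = -1.00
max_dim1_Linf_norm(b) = 1.0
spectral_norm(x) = 0.48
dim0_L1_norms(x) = [0.67, 0.67]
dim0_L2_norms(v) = [1.38, 0.74]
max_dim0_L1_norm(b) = 1.06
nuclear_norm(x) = 0.95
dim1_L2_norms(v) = [1.41, 0.69]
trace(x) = 0.72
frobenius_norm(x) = 0.67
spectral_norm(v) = 1.48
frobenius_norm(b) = 1.42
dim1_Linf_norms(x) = [0.36, 0.36]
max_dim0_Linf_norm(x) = 0.36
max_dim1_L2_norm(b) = 1.0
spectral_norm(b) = 1.00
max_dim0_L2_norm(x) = 0.48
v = b + x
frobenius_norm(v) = 1.57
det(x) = 0.23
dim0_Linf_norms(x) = [0.36, 0.36]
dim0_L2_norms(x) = [0.48, 0.48]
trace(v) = 0.72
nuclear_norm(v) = 2.00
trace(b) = 0.00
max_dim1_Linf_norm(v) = 1.36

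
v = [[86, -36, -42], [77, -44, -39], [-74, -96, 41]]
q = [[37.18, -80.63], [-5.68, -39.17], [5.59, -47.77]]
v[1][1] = -44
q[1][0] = -5.68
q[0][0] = 37.18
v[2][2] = 41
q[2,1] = -47.77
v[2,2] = 41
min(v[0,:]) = -42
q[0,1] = -80.63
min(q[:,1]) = -80.63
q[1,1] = -39.17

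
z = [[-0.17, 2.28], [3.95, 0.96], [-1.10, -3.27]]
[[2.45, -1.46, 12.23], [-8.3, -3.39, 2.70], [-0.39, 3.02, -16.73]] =z @ [[-2.32, -0.69, -0.61], [0.90, -0.69, 5.32]]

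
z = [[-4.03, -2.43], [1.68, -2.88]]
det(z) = 15.69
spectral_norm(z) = 4.71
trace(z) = -6.91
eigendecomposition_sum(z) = [[(-2.02+0.46j),-1.21-2.17j], [(0.84+1.5j),(-1.44+1.48j)]] + [[(-2.02-0.46j), (-1.21+2.17j)], [0.84-1.50j, (-1.44-1.48j)]]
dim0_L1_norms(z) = [5.71, 5.31]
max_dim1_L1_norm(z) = 6.46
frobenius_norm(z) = 5.77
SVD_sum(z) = [[-3.99, -2.49], [-0.08, -0.05]] + [[-0.04, 0.06],[1.76, -2.83]]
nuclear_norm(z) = 8.04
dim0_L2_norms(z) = [4.37, 3.77]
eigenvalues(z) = [(-3.46+1.94j), (-3.46-1.94j)]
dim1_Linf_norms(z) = [4.03, 2.88]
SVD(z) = [[-1.0, -0.02], [-0.02, 1.00]] @ diag([4.706432978313284, 3.3334799565386852]) @ [[0.85,  0.53], [0.53,  -0.85]]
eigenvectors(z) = [[(0.77+0j),  (0.77-0j)], [(-0.18-0.61j),  (-0.18+0.61j)]]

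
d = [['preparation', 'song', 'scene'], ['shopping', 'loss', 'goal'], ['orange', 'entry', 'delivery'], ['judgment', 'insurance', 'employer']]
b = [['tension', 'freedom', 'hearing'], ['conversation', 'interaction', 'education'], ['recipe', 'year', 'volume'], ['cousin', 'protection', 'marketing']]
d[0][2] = 'scene'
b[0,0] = 'tension'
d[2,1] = 'entry'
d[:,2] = ['scene', 'goal', 'delivery', 'employer']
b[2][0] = 'recipe'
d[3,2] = 'employer'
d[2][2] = 'delivery'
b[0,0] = 'tension'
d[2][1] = 'entry'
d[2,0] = 'orange'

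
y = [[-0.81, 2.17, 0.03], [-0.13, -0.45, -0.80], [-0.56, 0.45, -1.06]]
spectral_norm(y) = 2.43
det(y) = -0.01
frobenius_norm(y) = 2.80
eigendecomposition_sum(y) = [[(-0.4+0.29j), (1.09+0.1j), 0.01+0.88j], [-0.06-0.23j, -0.22+0.48j, (-0.4-0.14j)], [-0.28-0.17j, 0.22+0.69j, -0.53+0.24j]] + [[-0.40-0.29j, (1.09-0.1j), (0.01-0.88j)], [(-0.06+0.23j), -0.22-0.48j, -0.40+0.14j], [-0.28+0.17j, 0.22-0.69j, (-0.53-0.24j)]] + [[(-0+0j), -0.01-0.00j, 0j], [-0.00+0.00j, (-0-0j), 0.00+0.00j], [0.00-0.00j, 0.00+0.00j, -0.00-0.00j]]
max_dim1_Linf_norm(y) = 2.17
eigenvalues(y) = [(-1.16+1j), (-1.16-1j), (-0.01+0j)]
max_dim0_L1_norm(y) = 3.07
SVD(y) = [[-0.95, 0.15, -0.28], [0.13, -0.63, -0.77], [-0.29, -0.77, 0.57]] @ diag([2.43144341990499, 1.397521217229197, 0.004164516172471392]) @ [[0.38,-0.92,0.07], [0.28,0.19,0.94], [0.88,0.33,-0.33]]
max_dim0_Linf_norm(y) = 2.17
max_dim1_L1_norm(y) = 3.01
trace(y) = -2.32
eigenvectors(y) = [[(0.77+0j), (0.77-0j), -0.88+0.00j], [(-0.13+0.35j), (-0.13-0.35j), (-0.33+0j)], [0.20+0.47j, (0.2-0.47j), (0.33+0j)]]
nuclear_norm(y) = 3.83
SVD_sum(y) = [[-0.87, 2.13, -0.17],[0.12, -0.29, 0.02],[-0.26, 0.65, -0.05]] + [[0.06,0.04,0.2], [-0.24,-0.16,-0.82], [-0.30,-0.20,-1.01]] + [[-0.00, -0.0, 0.0], [-0.0, -0.0, 0.0], [0.00, 0.00, -0.00]]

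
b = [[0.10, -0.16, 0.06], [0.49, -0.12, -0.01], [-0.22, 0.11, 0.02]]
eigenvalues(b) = [(-0.02+0.28j), (-0.02-0.28j), (0.03+0j)]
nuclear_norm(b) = 0.75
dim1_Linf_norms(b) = [0.16, 0.49, 0.22]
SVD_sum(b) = [[0.14,-0.05,-0.0], [0.47,-0.17,-0.00], [-0.23,0.08,0.0]] + [[-0.04, -0.11, 0.05],  [0.01, 0.04, -0.02],  [0.01, 0.02, -0.01]] + [[0.00,0.00,0.01], [0.00,0.0,0.01], [0.00,0.01,0.03]]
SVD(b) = [[-0.26, 0.93, 0.27],  [-0.87, -0.34, 0.36],  [0.42, -0.15, 0.89]] @ diag([0.5773660860249996, 0.14226335138249557, 0.033309781770425005]) @ [[-0.94, 0.33, 0.0], [-0.3, -0.87, 0.40], [0.13, 0.37, 0.92]]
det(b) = 0.00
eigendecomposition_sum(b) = [[(0.05+0.14j), (-0.08-0.01j), (0.03-0.02j)], [(0.24-0j), -0.06+0.12j, (-0.01-0.05j)], [(-0.11-0.04j), (0.05-0.04j), -0.00+0.03j]] + [[(0.05-0.14j), -0.08+0.01j, 0.03+0.02j], [(0.24+0j), (-0.06-0.12j), -0.01+0.05j], [(-0.11+0.04j), (0.05+0.04j), (-0-0.03j)]] + [[-0j, -0j, 0.00+0.00j],[0.00-0.00j, -0j, (0.01+0j)],[(0.01-0j), 0.01-0.00j, (0.03+0j)]]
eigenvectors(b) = [[-0.16-0.45j, -0.16+0.45j, (0.14+0j)], [(-0.79+0j), (-0.79-0j), 0.40+0.00j], [0.37+0.13j, 0.37-0.13j, (0.91+0j)]]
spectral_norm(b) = 0.58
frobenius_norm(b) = 0.60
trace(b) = 0.00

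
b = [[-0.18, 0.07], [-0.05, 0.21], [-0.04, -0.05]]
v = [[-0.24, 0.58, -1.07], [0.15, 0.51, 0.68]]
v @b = [[0.06, 0.16], [-0.08, 0.08]]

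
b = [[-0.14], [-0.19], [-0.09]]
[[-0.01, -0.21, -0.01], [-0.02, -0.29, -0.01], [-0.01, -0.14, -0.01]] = b @ [[0.09, 1.53, 0.06]]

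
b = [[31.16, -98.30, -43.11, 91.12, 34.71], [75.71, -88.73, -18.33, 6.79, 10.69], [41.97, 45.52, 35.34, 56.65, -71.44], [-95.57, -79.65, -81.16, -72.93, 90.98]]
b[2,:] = [41.97, 45.52, 35.34, 56.65, -71.44]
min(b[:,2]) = -81.16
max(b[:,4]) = 90.98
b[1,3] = 6.79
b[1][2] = -18.33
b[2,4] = -71.44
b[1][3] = 6.79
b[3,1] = -79.65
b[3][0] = -95.57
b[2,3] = 56.65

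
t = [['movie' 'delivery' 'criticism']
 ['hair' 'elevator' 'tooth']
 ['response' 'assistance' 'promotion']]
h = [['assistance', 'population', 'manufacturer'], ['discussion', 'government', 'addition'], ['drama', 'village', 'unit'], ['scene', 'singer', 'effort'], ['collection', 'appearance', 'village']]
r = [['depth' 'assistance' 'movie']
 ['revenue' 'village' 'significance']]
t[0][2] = 'criticism'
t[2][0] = 'response'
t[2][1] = 'assistance'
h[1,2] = 'addition'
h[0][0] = 'assistance'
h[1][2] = 'addition'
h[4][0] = 'collection'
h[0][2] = 'manufacturer'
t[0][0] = 'movie'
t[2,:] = ['response', 'assistance', 'promotion']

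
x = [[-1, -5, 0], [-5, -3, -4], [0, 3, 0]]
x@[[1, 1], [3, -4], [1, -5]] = [[-16, 19], [-18, 27], [9, -12]]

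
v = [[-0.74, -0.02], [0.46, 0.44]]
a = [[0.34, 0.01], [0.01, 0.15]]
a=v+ [[1.08,0.03], [-0.45,-0.29]]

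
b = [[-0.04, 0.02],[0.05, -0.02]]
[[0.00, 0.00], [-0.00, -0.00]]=b@ [[0.04, 0.04], [0.25, 0.20]]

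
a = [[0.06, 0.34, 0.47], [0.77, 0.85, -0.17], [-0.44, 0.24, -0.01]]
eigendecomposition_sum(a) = [[0.21+0.00j,0.32-0.00j,(0.04+0j)], [0.60+0.00j,(0.89-0j),(0.12+0j)], [0.04+0.00j,0.07-0.00j,(0.01+0j)]] + [[(-0.08+0.2j), 0.01-0.07j, 0.21+0.04j], [(0.08-0.12j), -0.02+0.05j, (-0.14-0.06j)], [-0.24-0.06j, 0.09+0.00j, -0.01+0.26j]] + [[(-0.08-0.2j), (0.01+0.07j), (0.21-0.04j)],[0.08+0.12j, (-0.02-0.05j), -0.14+0.06j],[(-0.24+0.06j), 0.09-0.00j, (-0.01-0.26j)]]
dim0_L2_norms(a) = [0.89, 0.95, 0.5]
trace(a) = 0.90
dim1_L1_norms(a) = [0.87, 1.79, 0.69]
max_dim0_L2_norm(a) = 0.95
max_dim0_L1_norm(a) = 1.43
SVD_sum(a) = [[0.18,0.2,-0.01], [0.78,0.85,-0.06], [-0.08,-0.09,0.01]] + [[-0.24,0.24,0.3], [0.04,-0.04,-0.04], [-0.19,0.19,0.23]] + [[0.12, -0.1, 0.19], [-0.05, 0.04, -0.07], [-0.17, 0.14, -0.25]]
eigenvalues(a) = [(1.11+0j), (-0.11+0.5j), (-0.11-0.5j)]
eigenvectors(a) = [[(-0.33+0j), -0.07+0.58j, -0.07-0.58j], [(-0.94+0j), 0.14-0.39j, (0.14+0.39j)], [(-0.07+0j), -0.70+0.00j, (-0.7-0j)]]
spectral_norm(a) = 1.19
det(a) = 0.29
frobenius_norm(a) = 1.39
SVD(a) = [[-0.22, -0.78, 0.58], [-0.97, 0.12, -0.22], [0.10, -0.61, -0.78]] @ diag([1.1905500221928598, 0.5841813349290941, 0.4207407902462549]) @ [[-0.68, -0.74, 0.05],[0.54, -0.54, -0.65],[0.51, -0.41, 0.76]]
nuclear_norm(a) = 2.20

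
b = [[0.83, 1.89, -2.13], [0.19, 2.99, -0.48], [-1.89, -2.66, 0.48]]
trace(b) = 4.30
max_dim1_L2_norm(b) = 3.3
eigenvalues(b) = [-1.4, 1.63, 4.07]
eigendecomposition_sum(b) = [[-0.59, -0.18, -0.71],[-0.05, -0.01, -0.06],[-0.66, -0.20, -0.80]] + [[0.63, -1.73, -0.44], [-0.25, 0.68, 0.17], [-0.46, 1.26, 0.32]] + [[0.79, 3.8, -0.98], [0.48, 2.32, -0.6], [-0.78, -3.72, 0.96]]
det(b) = -9.29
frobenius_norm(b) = 5.37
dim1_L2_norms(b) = [2.97, 3.03, 3.3]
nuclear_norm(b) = 7.75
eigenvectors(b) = [[0.67, -0.77, 0.65], [0.05, 0.31, 0.40], [0.74, 0.56, -0.64]]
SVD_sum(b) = [[0.92, 2.33, -0.91], [0.99, 2.48, -0.97], [-1.09, -2.75, 1.07]] + [[-0.04, -0.46, -1.22], [0.02, 0.22, 0.57], [-0.02, -0.19, -0.51]] + [[-0.05, 0.02, -0.01], [-0.82, 0.29, -0.08], [-0.78, 0.28, -0.08]]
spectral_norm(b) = 5.01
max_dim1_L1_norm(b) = 5.03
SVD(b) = [[-0.53, -0.85, -0.05], [-0.57, 0.4, -0.72], [0.63, -0.36, -0.69]] @ diag([5.006324535427925, 1.5373210251814315, 1.206631141446093]) @ [[-0.35, -0.87, 0.34], [0.03, 0.35, 0.94], [0.94, -0.34, 0.09]]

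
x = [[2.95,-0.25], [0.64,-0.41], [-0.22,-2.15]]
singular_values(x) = [3.04, 2.19]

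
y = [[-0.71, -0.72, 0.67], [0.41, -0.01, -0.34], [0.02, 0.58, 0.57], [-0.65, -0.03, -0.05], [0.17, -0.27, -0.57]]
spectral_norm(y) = 1.40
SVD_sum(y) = [[-0.81,-0.38,0.73], [0.35,0.17,-0.31], [-0.11,-0.05,0.1], [-0.31,-0.14,0.27], [0.27,0.13,-0.25]] + [[-0.05, -0.22, -0.17], [-0.02, -0.11, -0.09], [0.13, 0.63, 0.48], [-0.03, -0.13, -0.1], [-0.09, -0.41, -0.31]] + [[0.15, -0.11, 0.11], [0.08, -0.06, 0.06], [-0.01, 0.0, -0.0], [-0.32, 0.24, -0.23], [-0.02, 0.01, -0.01]]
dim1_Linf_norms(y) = [0.72, 0.41, 0.58, 0.65, 0.57]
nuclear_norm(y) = 2.94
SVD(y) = [[-0.83, 0.28, -0.42], [0.36, 0.14, -0.23], [-0.11, -0.78, 0.02], [-0.31, 0.16, 0.88], [0.28, 0.51, 0.04]] @ diag([1.3988782003953766, 1.0194070657455756, 0.5229235266906505]) @ [[0.7, 0.33, -0.63],[-0.17, -0.78, -0.6],[-0.69, 0.53, -0.49]]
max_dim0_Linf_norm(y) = 0.72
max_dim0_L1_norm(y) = 2.2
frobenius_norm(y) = 1.81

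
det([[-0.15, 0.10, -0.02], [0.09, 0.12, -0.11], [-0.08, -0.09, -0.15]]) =0.006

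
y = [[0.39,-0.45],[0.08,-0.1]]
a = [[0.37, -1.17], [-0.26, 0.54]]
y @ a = [[0.26, -0.70], [0.06, -0.15]]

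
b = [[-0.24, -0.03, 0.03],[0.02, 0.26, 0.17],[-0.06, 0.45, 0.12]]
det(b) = 0.01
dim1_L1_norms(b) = [0.3, 0.45, 0.63]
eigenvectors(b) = [[-0.9, -0.3, 0.01], [0.18, 0.41, 0.62], [-0.39, -0.86, 0.78]]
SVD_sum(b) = [[0.00,-0.0,-0.00], [-0.02,0.28,0.10], [-0.03,0.44,0.16]] + [[-0.24,-0.02,0.02], [0.03,0.00,-0.0], [-0.02,-0.0,0.0]] + [[0.00, -0.0, 0.01], [0.01, -0.02, 0.07], [-0.0, 0.02, -0.04]]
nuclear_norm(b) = 0.89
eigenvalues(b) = [-0.22, -0.11, 0.48]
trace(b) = 0.14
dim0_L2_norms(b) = [0.25, 0.52, 0.21]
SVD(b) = [[0.0, 0.99, -0.17], [-0.54, -0.14, -0.83], [-0.84, 0.09, 0.53]] @ diag([0.5552164299519873, 0.24673198024953286, 0.08751026130411346]) @ [[0.07, -0.94, -0.35], [-0.99, -0.1, 0.07], [-0.1, 0.34, -0.94]]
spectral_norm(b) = 0.56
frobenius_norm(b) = 0.61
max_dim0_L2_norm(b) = 0.52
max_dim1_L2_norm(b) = 0.47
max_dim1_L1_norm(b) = 0.63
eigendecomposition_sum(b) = [[-0.26, -0.07, 0.06], [0.05, 0.01, -0.01], [-0.11, -0.03, 0.02]] + [[0.02, 0.04, -0.03], [-0.03, -0.05, 0.04], [0.06, 0.11, -0.08]] + [[-0.00, 0.0, 0.00], [-0.0, 0.3, 0.14], [-0.00, 0.37, 0.18]]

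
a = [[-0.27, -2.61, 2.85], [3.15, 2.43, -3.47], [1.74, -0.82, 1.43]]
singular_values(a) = [6.35, 2.85, 0.44]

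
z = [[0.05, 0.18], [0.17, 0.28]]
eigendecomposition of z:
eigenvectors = [[-0.89, -0.49],[0.46, -0.87]]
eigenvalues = [-0.04, 0.37]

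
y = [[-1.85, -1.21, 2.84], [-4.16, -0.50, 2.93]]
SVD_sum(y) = [[-2.52,-0.61,2.26],[-3.71,-0.9,3.33]] + [[0.67, -0.60, 0.58],  [-0.45, 0.4, -0.4]]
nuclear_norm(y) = 7.41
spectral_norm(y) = 6.12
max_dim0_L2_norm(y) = 4.55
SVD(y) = [[-0.56, -0.83], [-0.83, 0.56]] @ diag([6.117904320911754, 1.289940587844764]) @ [[0.73, 0.18, -0.66], [-0.63, 0.56, -0.55]]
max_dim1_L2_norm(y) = 5.11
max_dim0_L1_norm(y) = 6.01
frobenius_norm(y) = 6.25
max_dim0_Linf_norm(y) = 4.16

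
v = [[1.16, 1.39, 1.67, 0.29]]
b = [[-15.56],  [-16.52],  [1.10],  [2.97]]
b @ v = [[-18.05, -21.63, -25.99, -4.51], [-19.16, -22.96, -27.59, -4.79], [1.28, 1.53, 1.84, 0.32], [3.45, 4.13, 4.96, 0.86]]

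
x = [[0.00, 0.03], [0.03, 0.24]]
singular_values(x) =[0.24, 0.0]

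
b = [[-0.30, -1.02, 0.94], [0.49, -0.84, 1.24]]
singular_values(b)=[2.03, 0.6]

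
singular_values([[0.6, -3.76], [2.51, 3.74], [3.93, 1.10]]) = [6.14, 3.7]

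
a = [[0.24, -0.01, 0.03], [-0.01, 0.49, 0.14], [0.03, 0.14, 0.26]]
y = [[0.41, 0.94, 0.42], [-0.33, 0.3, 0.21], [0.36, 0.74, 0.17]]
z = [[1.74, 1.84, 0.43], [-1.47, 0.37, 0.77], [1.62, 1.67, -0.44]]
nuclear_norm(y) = 1.96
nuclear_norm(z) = 5.57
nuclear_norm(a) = 0.99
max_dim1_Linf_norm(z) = 1.84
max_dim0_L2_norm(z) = 2.8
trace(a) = 0.99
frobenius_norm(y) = 1.48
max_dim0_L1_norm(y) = 1.98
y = z @ a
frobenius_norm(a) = 0.64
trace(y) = 0.88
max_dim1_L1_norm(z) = 4.01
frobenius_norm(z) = 3.89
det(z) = -2.73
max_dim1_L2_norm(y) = 1.11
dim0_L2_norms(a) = [0.24, 0.51, 0.3]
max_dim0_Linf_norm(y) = 0.94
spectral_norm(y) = 1.40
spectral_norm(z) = 3.54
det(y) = -0.07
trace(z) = 1.67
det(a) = 0.03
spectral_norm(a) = 0.56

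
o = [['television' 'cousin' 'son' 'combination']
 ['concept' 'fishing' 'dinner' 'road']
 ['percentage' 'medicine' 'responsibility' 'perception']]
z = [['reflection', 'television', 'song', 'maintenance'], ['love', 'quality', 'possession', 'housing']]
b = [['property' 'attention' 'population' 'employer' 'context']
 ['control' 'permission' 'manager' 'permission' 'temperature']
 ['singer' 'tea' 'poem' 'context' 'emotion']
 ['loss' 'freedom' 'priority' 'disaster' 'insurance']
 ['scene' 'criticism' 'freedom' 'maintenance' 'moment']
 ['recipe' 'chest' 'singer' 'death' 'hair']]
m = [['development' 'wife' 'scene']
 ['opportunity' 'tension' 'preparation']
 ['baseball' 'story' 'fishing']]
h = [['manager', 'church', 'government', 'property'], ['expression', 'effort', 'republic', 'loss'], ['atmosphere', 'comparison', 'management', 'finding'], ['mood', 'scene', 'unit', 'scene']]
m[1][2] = 'preparation'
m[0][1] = 'wife'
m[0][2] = 'scene'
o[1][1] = 'fishing'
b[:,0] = ['property', 'control', 'singer', 'loss', 'scene', 'recipe']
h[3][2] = 'unit'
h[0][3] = 'property'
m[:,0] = ['development', 'opportunity', 'baseball']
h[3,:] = ['mood', 'scene', 'unit', 'scene']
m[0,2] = 'scene'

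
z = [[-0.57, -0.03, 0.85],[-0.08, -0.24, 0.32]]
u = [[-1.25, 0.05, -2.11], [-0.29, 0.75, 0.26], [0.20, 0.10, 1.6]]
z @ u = [[0.89, 0.03, 2.55], [0.23, -0.15, 0.62]]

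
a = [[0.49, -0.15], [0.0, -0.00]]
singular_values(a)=[0.51, -0.0]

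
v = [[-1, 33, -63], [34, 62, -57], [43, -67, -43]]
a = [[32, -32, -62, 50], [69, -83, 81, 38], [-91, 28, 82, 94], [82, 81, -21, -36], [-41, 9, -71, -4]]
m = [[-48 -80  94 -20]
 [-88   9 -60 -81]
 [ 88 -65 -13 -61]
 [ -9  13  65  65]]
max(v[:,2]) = -43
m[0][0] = -48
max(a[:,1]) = 81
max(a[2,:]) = 94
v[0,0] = -1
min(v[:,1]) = -67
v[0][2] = -63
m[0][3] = -20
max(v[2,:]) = 43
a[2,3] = 94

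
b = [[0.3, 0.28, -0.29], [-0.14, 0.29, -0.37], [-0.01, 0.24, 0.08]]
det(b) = 0.047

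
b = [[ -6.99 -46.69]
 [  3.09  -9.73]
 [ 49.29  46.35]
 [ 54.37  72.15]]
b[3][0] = 54.37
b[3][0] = 54.37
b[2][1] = 46.35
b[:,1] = [-46.69, -9.73, 46.35, 72.15]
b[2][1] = 46.35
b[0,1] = -46.69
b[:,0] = [-6.99, 3.09, 49.29, 54.37]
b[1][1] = -9.73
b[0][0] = -6.99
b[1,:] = [3.09, -9.73]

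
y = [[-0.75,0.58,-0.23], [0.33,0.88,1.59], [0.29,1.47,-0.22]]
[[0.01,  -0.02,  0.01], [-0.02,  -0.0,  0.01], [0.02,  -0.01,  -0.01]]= y @ [[-0.00, 0.02, -0.01], [0.01, -0.01, -0.0], [-0.02, 0.0, 0.01]]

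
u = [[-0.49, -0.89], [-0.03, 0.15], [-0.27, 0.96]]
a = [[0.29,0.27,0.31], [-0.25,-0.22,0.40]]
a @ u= [[-0.23, 0.08], [0.02, 0.57]]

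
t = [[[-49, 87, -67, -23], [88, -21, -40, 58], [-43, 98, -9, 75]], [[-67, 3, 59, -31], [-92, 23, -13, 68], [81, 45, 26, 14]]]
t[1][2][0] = 81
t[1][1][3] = 68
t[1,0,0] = -67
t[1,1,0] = -92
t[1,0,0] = -67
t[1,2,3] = 14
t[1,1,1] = 23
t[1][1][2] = -13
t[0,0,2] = -67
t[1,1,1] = 23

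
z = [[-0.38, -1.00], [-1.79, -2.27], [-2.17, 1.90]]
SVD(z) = [[-0.34, 0.07], [-0.81, 0.48], [0.47, 0.87]] @ diag([3.1338585918976682, 2.8282910610453733]) @ [[0.18, 0.98],[-0.98, 0.18]]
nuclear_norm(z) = 5.96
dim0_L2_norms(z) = [2.84, 3.12]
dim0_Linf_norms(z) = [2.17, 2.27]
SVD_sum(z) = [[-0.19, -1.03], [-0.46, -2.51], [0.26, 1.46]] + [[-0.19, 0.03], [-1.33, 0.24], [-2.43, 0.44]]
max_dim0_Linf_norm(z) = 2.27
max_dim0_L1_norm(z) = 5.17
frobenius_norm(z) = 4.22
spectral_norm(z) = 3.13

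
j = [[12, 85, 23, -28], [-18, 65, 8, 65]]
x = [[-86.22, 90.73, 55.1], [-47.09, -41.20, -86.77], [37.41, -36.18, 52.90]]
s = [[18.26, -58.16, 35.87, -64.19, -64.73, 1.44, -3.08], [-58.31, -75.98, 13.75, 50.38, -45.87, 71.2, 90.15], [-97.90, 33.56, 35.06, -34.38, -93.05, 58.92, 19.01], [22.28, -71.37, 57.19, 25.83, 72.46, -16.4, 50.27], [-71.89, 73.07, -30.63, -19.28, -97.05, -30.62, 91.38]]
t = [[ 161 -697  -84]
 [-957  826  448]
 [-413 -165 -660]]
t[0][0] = 161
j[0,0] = 12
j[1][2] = 8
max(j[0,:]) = 85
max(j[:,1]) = 85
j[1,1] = 65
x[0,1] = 90.73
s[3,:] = [22.28, -71.37, 57.19, 25.83, 72.46, -16.4, 50.27]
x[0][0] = -86.22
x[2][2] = 52.9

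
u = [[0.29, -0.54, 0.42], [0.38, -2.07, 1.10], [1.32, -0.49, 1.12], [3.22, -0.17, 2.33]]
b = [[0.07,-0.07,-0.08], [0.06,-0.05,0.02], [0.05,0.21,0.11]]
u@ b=[[0.01, 0.09, 0.01],  [-0.04, 0.31, 0.05],  [0.12, 0.17, 0.01],  [0.33, 0.27, -0.00]]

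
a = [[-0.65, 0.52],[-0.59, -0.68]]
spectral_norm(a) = 0.90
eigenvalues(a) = [(-0.66+0.55j), (-0.66-0.55j)]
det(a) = 0.75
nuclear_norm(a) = 1.73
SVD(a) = [[-0.23, -0.97], [-0.97, 0.23]] @ diag([0.9042485948549294, 0.8280908637962902]) @ [[0.8, 0.60], [0.60, -0.80]]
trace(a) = -1.33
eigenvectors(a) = [[(-0.02-0.68j), (-0.02+0.68j)], [0.73+0.00j, 0.73-0.00j]]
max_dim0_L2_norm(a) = 0.88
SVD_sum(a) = [[-0.17, -0.13], [-0.71, -0.53]] + [[-0.48,0.65], [0.12,-0.15]]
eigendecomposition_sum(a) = [[(-0.32+0.29j), (0.26+0.31j)], [(-0.29-0.35j), (-0.34+0.27j)]] + [[-0.32-0.29j, (0.26-0.31j)], [(-0.29+0.35j), (-0.34-0.27j)]]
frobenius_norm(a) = 1.23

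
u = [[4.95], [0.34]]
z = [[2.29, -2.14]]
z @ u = [[10.61]]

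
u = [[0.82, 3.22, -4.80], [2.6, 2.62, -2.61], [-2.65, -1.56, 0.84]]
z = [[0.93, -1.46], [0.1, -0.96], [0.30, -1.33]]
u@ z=[[-0.36, 2.1], [1.90, -2.84], [-2.37, 4.25]]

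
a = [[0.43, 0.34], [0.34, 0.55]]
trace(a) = 0.98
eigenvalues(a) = [0.14, 0.84]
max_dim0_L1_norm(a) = 0.89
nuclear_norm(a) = 0.98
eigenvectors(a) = [[-0.77, -0.64], [0.64, -0.77]]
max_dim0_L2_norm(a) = 0.65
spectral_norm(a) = 0.84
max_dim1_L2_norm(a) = 0.65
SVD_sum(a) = [[0.35, 0.41], [0.41, 0.49]] + [[0.08, -0.07],[-0.07, 0.06]]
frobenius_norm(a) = 0.85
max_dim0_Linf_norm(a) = 0.55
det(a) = 0.12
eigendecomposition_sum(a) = [[0.08, -0.07], [-0.07, 0.06]] + [[0.35, 0.41],[0.41, 0.49]]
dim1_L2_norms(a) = [0.55, 0.65]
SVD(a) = [[-0.64,-0.77], [-0.77,0.64]] @ diag([0.8352535300326415, 0.14474646996735868]) @ [[-0.64, -0.77], [-0.77, 0.64]]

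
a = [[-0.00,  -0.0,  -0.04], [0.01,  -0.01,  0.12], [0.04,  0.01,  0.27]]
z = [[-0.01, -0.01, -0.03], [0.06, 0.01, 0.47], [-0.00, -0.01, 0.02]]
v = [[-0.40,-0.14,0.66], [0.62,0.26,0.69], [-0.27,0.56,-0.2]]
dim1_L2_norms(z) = [0.03, 0.47, 0.02]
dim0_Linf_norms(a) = [0.04, 0.01, 0.27]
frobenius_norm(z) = 0.48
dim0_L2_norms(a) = [0.04, 0.01, 0.3]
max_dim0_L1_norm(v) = 1.55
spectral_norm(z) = 0.48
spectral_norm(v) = 1.03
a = v @ z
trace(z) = 0.02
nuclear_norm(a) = 0.32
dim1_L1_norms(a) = [0.04, 0.14, 0.32]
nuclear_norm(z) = 0.49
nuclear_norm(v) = 2.37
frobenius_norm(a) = 0.30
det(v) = 0.46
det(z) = -0.00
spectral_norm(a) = 0.30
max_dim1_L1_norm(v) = 1.57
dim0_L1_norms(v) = [1.29, 0.96, 1.55]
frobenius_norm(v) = 1.40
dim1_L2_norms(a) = [0.04, 0.12, 0.27]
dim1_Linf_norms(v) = [0.66, 0.69, 0.56]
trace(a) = 0.26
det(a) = -0.00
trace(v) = -0.34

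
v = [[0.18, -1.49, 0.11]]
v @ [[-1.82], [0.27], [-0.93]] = [[-0.83]]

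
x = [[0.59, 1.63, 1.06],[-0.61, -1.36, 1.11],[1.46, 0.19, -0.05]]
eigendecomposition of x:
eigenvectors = [[(0.76+0j), 0.32+0.43j, 0.32-0.43j], [(0.08+0j), (-0.71+0j), -0.71-0.00j], [0.65+0.00j, (0.11-0.44j), 0.11+0.44j]]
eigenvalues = [(1.68+0j), (-1.25+1.05j), (-1.25-1.05j)]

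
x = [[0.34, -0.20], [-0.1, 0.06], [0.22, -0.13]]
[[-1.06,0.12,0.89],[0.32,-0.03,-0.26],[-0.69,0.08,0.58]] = x @ [[-1.72, 0.14, 2.74],[2.39, -0.34, 0.2]]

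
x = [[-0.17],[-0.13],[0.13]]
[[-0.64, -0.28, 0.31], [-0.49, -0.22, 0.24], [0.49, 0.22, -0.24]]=x @ [[3.75,1.66,-1.81]]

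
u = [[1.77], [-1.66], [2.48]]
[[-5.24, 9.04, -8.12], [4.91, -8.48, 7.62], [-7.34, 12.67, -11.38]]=u @ [[-2.96, 5.11, -4.59]]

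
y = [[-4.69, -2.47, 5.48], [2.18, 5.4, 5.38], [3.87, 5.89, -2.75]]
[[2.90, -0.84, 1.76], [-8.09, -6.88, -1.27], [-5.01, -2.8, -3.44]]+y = [[-1.79, -3.31, 7.24], [-5.91, -1.48, 4.11], [-1.14, 3.09, -6.19]]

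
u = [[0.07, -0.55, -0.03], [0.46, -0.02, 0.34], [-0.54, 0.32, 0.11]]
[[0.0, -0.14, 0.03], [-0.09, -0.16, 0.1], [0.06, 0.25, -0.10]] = u@[[-0.14, -0.34, 0.18], [-0.02, 0.21, -0.04], [-0.08, -0.01, 0.06]]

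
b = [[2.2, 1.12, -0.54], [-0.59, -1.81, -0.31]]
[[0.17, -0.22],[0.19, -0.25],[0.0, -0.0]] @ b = [[0.50,  0.59,  -0.02], [0.57,  0.67,  -0.03], [0.0,  0.00,  0.0]]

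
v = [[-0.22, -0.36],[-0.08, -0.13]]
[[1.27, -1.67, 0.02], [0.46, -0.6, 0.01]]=v @ [[-1.77, -0.18, 0.91], [-2.45, 4.76, -0.61]]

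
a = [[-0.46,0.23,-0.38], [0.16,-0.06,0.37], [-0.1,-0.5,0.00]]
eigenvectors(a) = [[(-0.96+0j), 0.46-0.10j, 0.46+0.10j],[0.28+0.00j, -0.11+0.52j, (-0.11-0.52j)],[0.09+0.00j, -0.70+0.00j, (-0.7-0j)]]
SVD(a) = [[-0.84, -0.13, -0.52], [0.49, 0.20, -0.85], [0.22, -0.97, -0.1]] @ diag([0.7486732106814494, 0.4977498844231895, 0.16350374969593587]) @ [[0.59, -0.44, 0.67], [0.38, 0.89, 0.25], [0.71, -0.11, -0.70]]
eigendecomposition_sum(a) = [[(-0.56+0j), (-0.11+0j), (-0.35+0j)], [0.16-0.00j, (0.03-0j), (0.1-0j)], [0.05-0.00j, (0.01-0j), (0.03-0j)]] + [[0.05-0.02j, 0.17-0.03j, -0.02-0.13j], [(-0+0.06j), -0.05+0.19j, (0.13+0.04j)], [-0.08+0.02j, -0.25-0.01j, -0.02+0.19j]] + [[0.05+0.02j, (0.17+0.03j), -0.02+0.13j], [-0.00-0.06j, -0.05-0.19j, (0.13-0.04j)], [(-0.08-0.02j), -0.25+0.01j, -0.02-0.19j]]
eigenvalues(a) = [(-0.49+0j), (-0.01+0.35j), (-0.01-0.35j)]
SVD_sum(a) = [[-0.37,0.28,-0.42], [0.22,-0.16,0.25], [0.10,-0.07,0.11]] + [[-0.02,-0.06,-0.02],[0.04,0.09,0.02],[-0.18,-0.43,-0.12]] + [[-0.06, 0.01, 0.06], [-0.1, 0.01, 0.10], [-0.01, 0.0, 0.01]]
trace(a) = -0.52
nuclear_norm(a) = 1.41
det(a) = -0.06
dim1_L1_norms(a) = [1.07, 0.59, 0.6]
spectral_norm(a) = 0.75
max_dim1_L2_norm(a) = 0.64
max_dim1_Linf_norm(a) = 0.5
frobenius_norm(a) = 0.91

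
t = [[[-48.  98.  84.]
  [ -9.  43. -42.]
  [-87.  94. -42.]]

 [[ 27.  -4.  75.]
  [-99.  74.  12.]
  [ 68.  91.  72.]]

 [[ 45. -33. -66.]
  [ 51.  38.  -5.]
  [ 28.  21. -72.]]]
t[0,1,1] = 43.0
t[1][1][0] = -99.0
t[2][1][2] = -5.0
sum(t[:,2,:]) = 173.0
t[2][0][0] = 45.0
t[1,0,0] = 27.0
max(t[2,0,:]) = 45.0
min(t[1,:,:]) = -99.0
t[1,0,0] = 27.0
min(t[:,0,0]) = -48.0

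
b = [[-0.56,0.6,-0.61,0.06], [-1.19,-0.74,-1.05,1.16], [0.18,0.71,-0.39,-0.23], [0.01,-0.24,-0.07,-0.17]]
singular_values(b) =[2.17, 1.2, 0.28, 0.25]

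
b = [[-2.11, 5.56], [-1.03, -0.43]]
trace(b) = -2.54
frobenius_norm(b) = 6.05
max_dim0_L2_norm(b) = 5.58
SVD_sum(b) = [[-2.10, 5.56], [0.01, -0.04]] + [[-0.01, -0.0],[-1.04, -0.39]]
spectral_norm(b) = 5.95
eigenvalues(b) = [(-1.27+2.24j), (-1.27-2.24j)]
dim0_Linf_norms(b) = [2.11, 5.56]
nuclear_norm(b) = 7.06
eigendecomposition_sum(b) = [[(-1.05+0.88j), 2.78+1.58j], [(-0.52-0.29j), -0.22+1.36j]] + [[(-1.05-0.88j), 2.78-1.58j], [(-0.52+0.29j), (-0.22-1.36j)]]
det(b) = 6.63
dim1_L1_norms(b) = [7.67, 1.46]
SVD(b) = [[-1.0, 0.01], [0.01, 1.00]] @ diag([5.9470233238663255, 1.1155328706003773]) @ [[0.35, -0.94], [-0.94, -0.35]]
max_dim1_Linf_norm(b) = 5.56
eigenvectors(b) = [[(0.92+0j), 0.92-0.00j], [0.14+0.37j, 0.14-0.37j]]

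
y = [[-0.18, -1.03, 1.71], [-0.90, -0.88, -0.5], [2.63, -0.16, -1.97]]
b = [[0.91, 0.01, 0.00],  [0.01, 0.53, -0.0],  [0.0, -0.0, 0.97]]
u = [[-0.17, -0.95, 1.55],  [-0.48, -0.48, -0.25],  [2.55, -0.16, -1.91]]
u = b @ y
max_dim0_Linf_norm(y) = 2.63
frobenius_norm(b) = 1.43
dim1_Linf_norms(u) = [1.55, 0.48, 2.55]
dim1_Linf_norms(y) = [1.71, 0.9, 2.63]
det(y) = 7.09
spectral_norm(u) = 3.39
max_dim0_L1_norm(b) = 0.97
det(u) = 3.34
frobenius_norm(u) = 3.75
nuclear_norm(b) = 2.41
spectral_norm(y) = 3.55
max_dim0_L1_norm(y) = 4.18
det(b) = 0.47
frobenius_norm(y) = 4.08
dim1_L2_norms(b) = [0.91, 0.53, 0.97]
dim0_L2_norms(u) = [2.6, 1.08, 2.47]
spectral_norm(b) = 0.97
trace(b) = 2.41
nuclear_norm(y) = 6.39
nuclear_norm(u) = 5.51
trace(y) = -3.03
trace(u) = -2.56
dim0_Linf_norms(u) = [2.55, 0.95, 1.91]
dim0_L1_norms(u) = [3.2, 1.59, 3.71]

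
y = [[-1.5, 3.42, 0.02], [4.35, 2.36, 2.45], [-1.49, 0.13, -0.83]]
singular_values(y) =[5.73, 3.81, 0.15]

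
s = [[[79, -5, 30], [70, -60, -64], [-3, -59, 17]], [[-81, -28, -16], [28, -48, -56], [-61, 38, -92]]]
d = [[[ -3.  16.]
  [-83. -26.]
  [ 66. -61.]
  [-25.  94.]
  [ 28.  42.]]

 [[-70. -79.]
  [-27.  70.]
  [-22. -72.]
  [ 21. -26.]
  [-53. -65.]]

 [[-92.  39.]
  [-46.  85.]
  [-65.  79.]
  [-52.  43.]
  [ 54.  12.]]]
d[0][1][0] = -83.0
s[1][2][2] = -92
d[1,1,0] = -27.0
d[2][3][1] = 43.0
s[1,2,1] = 38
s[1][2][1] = 38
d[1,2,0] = -22.0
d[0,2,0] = 66.0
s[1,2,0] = -61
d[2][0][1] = 39.0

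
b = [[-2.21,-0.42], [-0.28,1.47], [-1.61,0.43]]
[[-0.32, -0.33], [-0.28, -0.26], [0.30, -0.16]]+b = [[-2.53, -0.75], [-0.56, 1.21], [-1.31, 0.27]]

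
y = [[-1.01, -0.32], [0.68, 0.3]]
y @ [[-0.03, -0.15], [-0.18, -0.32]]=[[0.09, 0.25], [-0.07, -0.20]]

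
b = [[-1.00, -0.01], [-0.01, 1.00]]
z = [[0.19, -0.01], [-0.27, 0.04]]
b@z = [[-0.19, 0.01], [-0.27, 0.04]]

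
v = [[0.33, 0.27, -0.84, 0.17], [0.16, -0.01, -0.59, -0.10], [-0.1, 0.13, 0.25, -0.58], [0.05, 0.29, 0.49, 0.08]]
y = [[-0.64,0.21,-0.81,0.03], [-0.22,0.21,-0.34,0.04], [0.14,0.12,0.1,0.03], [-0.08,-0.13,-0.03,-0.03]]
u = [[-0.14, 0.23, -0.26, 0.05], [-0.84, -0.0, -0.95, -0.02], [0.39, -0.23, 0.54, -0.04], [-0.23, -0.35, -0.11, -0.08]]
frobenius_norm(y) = 1.18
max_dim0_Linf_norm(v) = 0.84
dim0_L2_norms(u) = [0.96, 0.48, 1.13, 0.1]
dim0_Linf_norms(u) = [0.84, 0.35, 0.95, 0.08]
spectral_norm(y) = 1.15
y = v @ u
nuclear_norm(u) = 1.98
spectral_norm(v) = 1.23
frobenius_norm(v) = 1.43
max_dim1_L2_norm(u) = 1.27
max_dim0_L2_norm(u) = 1.13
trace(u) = 0.32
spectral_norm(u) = 1.48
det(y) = 0.00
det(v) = -0.01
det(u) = 0.00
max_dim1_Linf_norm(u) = 0.95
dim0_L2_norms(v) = [0.38, 0.42, 1.16, 0.62]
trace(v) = 0.65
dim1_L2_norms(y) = [1.05, 0.46, 0.21, 0.16]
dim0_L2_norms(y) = [0.7, 0.35, 0.88, 0.07]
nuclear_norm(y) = 1.41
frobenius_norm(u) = 1.56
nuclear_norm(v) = 2.31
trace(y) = -0.36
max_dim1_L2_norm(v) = 0.96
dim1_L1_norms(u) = [0.68, 1.81, 1.2, 0.77]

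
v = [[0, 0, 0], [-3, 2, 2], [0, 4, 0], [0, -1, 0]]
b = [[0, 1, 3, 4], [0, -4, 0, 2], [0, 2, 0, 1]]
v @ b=[[0, 0, 0, 0], [0, -7, -9, -6], [0, -16, 0, 8], [0, 4, 0, -2]]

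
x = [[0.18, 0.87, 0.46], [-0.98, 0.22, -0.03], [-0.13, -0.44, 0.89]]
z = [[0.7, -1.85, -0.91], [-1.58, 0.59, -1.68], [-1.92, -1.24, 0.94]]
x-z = [[-0.52, 2.72, 1.37],  [0.60, -0.37, 1.65],  [1.79, 0.8, -0.05]]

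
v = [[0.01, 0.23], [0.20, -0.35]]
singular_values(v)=[0.45, 0.11]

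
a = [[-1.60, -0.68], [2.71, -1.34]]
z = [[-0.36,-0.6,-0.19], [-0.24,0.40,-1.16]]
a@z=[[0.74, 0.69, 1.09], [-0.65, -2.16, 1.04]]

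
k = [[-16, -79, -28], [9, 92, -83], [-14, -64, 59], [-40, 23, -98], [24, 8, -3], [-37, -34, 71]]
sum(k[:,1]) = -54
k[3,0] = -40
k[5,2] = 71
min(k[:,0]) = -40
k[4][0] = 24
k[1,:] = [9, 92, -83]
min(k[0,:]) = -79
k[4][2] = -3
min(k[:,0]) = -40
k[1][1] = 92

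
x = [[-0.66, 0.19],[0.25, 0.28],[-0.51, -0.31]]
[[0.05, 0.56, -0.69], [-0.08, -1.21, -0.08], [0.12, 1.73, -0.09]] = x@[[-0.12, -1.67, 0.76], [-0.18, -2.84, -0.97]]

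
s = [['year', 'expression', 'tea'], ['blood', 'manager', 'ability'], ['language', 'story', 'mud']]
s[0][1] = 'expression'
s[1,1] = 'manager'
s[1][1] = 'manager'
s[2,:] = ['language', 'story', 'mud']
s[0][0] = 'year'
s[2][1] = 'story'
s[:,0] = ['year', 'blood', 'language']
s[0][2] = 'tea'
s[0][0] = 'year'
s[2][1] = 'story'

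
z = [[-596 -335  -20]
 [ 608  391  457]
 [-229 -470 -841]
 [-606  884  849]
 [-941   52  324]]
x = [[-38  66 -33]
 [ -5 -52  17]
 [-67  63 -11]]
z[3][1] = 884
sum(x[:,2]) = -27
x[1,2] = 17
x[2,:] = [-67, 63, -11]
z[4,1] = 52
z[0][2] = -20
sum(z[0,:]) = -951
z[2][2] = -841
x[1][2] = 17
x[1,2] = 17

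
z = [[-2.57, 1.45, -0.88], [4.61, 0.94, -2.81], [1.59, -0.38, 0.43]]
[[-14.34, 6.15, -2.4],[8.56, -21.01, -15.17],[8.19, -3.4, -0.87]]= z@[[4.08, -2.72, -1.84], [-0.56, 1.57, -4.36], [3.46, 3.54, 0.92]]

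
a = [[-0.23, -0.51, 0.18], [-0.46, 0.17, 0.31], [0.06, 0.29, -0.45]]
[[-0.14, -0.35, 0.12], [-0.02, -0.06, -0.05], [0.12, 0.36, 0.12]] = a@[[0.03, 0.0, -0.3], [0.21, 0.52, -0.26], [-0.13, -0.47, -0.48]]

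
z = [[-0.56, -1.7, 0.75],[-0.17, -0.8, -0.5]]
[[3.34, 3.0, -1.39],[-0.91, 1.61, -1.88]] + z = [[2.78, 1.3, -0.64], [-1.08, 0.81, -2.38]]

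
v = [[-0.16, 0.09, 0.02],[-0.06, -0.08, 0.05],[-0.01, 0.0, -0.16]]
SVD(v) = [[-0.91,-0.39,0.10],[-0.24,0.33,-0.91],[0.33,-0.86,-0.39]] @ diag([0.18859300656836783, 0.16670492136854245, 0.0945629264829066]) @ [[0.83, -0.33, -0.44],[0.31, -0.37, 0.87],[0.45, 0.87, 0.2]]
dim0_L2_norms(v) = [0.17, 0.12, 0.17]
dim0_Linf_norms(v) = [0.16, 0.09, 0.16]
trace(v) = -0.40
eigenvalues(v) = [(-0.12+0.06j), (-0.12-0.06j), (-0.16+0j)]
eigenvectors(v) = [[(0.76+0j), (0.76-0j), (0.42+0j)], [0.37+0.53j, 0.37-0.53j, (-0.22+0j)], [(-0.05+0.08j), (-0.05-0.08j), (0.88+0j)]]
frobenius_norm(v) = 0.27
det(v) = -0.00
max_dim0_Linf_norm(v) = 0.16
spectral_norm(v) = 0.19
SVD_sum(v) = [[-0.14, 0.06, 0.08], [-0.04, 0.02, 0.02], [0.05, -0.02, -0.03]] + [[-0.02, 0.02, -0.06],[0.02, -0.02, 0.05],[-0.04, 0.05, -0.13]] + [[0.0, 0.01, 0.0], [-0.04, -0.07, -0.02], [-0.02, -0.03, -0.01]]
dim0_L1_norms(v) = [0.23, 0.17, 0.23]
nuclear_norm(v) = 0.45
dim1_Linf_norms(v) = [0.16, 0.08, 0.16]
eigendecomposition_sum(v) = [[(-0.07-0.01j), (0.04+0.08j), 0.05+0.02j],[-0.03-0.05j, (-0.04+0.07j), 0.01+0.04j],[(0.01-0.01j), -0.01-0.00j, (-0.01+0j)]] + [[(-0.07+0.01j), 0.04-0.08j, (0.05-0.02j)],[(-0.03+0.05j), (-0.04-0.07j), (0.01-0.04j)],[0.01+0.01j, -0.01+0.00j, -0.01-0.00j]] + [[-0.01+0.00j, 0.01+0.00j, (-0.07-0j)], [0.01-0.00j, (-0.01-0j), (0.04+0j)], [(-0.02+0j), (0.02+0j), -0.15-0.00j]]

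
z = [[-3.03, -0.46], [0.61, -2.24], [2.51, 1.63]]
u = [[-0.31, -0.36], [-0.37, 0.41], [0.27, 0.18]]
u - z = [[2.72,0.10], [-0.98,2.65], [-2.24,-1.45]]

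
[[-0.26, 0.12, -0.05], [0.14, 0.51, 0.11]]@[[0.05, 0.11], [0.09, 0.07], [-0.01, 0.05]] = [[-0.0, -0.02], [0.05, 0.06]]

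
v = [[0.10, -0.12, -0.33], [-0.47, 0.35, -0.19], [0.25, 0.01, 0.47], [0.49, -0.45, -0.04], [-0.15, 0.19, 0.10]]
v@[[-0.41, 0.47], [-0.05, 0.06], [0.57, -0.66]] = [[-0.22, 0.26], [0.07, -0.07], [0.16, -0.19], [-0.2, 0.23], [0.11, -0.13]]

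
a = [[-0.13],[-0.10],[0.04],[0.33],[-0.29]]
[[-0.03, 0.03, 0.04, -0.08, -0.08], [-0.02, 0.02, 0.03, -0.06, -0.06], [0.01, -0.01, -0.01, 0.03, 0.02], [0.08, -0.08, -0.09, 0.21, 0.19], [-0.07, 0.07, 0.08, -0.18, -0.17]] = a @[[0.25, -0.23, -0.28, 0.63, 0.59]]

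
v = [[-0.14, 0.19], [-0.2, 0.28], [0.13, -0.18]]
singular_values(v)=[0.47, 0.0]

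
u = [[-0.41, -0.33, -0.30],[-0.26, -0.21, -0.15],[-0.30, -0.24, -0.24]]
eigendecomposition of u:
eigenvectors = [[0.72,0.64,0.18], [0.43,-0.77,-0.77], [0.54,-0.04,0.61]]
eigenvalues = [-0.83, 0.0, -0.03]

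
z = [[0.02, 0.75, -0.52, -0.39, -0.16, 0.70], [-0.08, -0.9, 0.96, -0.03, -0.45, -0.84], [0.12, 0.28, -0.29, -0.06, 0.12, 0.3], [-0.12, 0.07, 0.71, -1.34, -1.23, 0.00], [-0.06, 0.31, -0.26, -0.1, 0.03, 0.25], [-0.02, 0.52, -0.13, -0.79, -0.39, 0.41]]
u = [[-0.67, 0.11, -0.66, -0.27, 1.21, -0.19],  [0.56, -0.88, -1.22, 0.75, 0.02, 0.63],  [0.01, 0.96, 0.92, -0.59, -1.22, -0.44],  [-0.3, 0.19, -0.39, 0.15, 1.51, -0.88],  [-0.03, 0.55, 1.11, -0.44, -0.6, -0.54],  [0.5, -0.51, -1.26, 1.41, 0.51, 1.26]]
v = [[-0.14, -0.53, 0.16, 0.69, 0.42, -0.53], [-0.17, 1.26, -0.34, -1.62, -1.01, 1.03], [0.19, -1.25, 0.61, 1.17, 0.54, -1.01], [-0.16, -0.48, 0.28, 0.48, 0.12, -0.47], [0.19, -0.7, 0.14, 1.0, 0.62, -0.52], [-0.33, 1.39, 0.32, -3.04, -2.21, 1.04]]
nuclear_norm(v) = 7.30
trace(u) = 0.18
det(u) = 0.00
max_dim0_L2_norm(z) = 1.61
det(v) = -0.00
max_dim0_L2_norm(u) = 2.42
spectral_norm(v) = 5.55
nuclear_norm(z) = 4.69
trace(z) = -2.07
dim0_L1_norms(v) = [1.18, 5.61, 1.85, 8.0, 4.92, 4.6]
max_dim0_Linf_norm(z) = 1.34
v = u @ z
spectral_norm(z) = 2.24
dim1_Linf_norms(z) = [0.75, 0.96, 0.3, 1.34, 0.31, 0.79]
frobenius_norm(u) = 4.63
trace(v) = 3.87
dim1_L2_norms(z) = [1.23, 1.63, 0.53, 1.96, 0.49, 1.11]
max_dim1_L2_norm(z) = 1.96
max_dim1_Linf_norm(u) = 1.51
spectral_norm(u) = 3.78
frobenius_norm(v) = 5.72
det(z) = -0.00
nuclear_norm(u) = 8.15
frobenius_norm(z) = 3.12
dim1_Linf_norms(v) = [0.69, 1.62, 1.25, 0.48, 1.0, 3.04]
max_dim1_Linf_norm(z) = 1.34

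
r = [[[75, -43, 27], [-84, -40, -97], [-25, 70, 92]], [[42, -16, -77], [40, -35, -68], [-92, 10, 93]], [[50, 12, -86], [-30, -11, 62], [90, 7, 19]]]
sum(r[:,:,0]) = 66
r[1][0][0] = 42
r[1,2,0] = -92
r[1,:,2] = [-77, -68, 93]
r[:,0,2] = [27, -77, -86]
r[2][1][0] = -30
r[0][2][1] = 70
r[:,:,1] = [[-43, -40, 70], [-16, -35, 10], [12, -11, 7]]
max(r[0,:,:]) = 92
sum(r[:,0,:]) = -16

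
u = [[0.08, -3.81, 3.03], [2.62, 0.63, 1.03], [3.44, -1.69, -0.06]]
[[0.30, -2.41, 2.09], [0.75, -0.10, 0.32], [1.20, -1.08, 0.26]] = u@[[0.31, -0.08, -0.01], [-0.08, 0.48, -0.19], [-0.01, -0.19, 0.45]]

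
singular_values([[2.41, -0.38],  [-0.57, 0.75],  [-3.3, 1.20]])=[4.33, 0.67]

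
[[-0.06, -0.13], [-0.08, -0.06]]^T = [[-0.06, -0.08], [-0.13, -0.06]]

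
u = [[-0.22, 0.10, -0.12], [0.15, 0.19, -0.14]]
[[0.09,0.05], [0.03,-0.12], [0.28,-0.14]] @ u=[[-0.01, 0.02, -0.02],[-0.02, -0.02, 0.01],[-0.08, 0.00, -0.01]]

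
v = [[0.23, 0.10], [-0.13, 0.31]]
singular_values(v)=[0.34, 0.25]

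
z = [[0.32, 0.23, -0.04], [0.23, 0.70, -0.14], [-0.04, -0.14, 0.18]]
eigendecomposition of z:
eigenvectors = [[0.41, 0.89, -0.19],[0.89, -0.34, 0.31],[-0.21, 0.30, 0.93]]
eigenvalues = [0.84, 0.22, 0.14]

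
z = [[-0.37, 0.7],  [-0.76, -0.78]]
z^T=[[-0.37, -0.76], [0.7, -0.78]]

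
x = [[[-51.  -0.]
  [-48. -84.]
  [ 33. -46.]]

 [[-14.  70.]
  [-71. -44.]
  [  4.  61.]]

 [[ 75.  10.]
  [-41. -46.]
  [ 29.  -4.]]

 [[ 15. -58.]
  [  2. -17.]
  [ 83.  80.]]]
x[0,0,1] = -0.0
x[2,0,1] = 10.0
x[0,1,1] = -84.0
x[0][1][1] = -84.0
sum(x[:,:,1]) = -78.0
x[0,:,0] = [-51.0, -48.0, 33.0]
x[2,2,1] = -4.0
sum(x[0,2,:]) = -13.0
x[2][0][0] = 75.0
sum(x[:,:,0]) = 16.0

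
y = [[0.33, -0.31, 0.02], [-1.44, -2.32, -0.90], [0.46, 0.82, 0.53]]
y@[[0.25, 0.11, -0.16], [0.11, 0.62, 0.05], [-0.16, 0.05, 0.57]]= [[0.05,-0.15,-0.06], [-0.47,-1.64,-0.4], [0.12,0.59,0.27]]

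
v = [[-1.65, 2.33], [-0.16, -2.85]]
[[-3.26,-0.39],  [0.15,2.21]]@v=[[5.44,-6.48], [-0.6,-5.95]]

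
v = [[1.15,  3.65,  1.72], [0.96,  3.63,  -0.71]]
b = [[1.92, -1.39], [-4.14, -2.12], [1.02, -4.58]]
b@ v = [[0.87, 1.96, 4.29], [-6.80, -22.81, -5.62], [-3.22, -12.90, 5.01]]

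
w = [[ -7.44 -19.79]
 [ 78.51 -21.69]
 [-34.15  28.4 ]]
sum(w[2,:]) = -5.75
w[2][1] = 28.4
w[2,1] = 28.4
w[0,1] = -19.79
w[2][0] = -34.15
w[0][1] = -19.79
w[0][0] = -7.44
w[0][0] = -7.44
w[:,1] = [-19.79, -21.69, 28.4]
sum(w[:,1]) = -13.080000000000005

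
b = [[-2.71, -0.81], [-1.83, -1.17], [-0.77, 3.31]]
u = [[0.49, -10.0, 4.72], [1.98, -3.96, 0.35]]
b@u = [[-2.93, 30.31, -13.07], [-3.21, 22.93, -9.05], [6.18, -5.41, -2.48]]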